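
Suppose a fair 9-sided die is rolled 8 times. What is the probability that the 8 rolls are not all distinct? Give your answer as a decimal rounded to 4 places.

P(all 8 different) = 9/9 · 8/9 · ··· · 2/9 ≈ 0.0084.
P(at least two equal) = 1 − 0.0084 = 0.9916.

0.9916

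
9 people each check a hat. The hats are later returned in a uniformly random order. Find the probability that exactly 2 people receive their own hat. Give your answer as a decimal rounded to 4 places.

Choose which 2 of the 9 are fixed: C(9,2) = 36 ways.
The remaining 7 must have no fixed point: D(7) = 1854.
P = 36·1854/362880 = 103/560 ≈ 0.1839.

0.1839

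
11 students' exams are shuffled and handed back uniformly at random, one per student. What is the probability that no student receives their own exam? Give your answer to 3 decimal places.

0.368

This is the derangement probability: permutations of 11 with no fixed point.
D(11) = 11! · (1 − 1/1! + 1/2! − ··· + (−1)^11/11!) = 14684570.
P = 14684570/39916800 = 1468457/3991680 ≈ 0.368.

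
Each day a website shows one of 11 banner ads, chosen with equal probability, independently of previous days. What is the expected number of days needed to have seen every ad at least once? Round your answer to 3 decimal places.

After i distinct types are collected, each trial gives a new one with probability (11−i)/11, so the expected wait for the next new type is 11/(11−i).
E = 11/11 + 11/10 + 11/9 + 11/8 + 11/7 + 11/6 + 11/5 + 11/4 + 11/3 + 11/2 + 11/1 = 83711/2520 ≈ 33.219.

33.219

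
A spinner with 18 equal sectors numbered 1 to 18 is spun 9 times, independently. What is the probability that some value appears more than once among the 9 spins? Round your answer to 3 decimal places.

P(all 9 different) = 18/18 · 17/18 · ··· · 10/18 ≈ 0.089.
P(at least two equal) = 1 − 0.089 = 0.911.

0.911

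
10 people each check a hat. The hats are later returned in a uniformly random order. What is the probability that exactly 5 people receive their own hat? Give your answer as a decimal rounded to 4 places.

Choose which 5 of the 10 are fixed: C(10,5) = 252 ways.
The remaining 5 must have no fixed point: D(5) = 44.
P = 252·44/3628800 = 11/3600 ≈ 0.0031.

0.0031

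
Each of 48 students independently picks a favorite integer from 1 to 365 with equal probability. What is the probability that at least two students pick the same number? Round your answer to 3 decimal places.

It's easier to compute the probability that all 48 are distinct.
P(all distinct) = 365/365 · 364/365 · ··· · 318/365 ≈ 0.039.
So the probability of at least one match is 1 − 0.039 = 0.961.

0.961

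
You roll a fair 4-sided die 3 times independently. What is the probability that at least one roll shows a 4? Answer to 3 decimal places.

0.578

P(no roll shows a 4) = (3/4)^3 ≈ 0.422.
P(at least one) = 1 − 0.422 = 0.578.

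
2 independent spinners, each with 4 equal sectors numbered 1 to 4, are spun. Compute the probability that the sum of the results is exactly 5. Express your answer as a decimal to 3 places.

0.250

There are 4^2 = 16 equally likely outcomes.
The number of ordered 2-tuples from {1,…,4} summing to 5 is 4.
P(sum = 5) = 4/16 = 1/4 ≈ 0.250.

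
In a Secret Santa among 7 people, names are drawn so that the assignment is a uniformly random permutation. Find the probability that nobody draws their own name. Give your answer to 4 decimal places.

This is the derangement probability: permutations of 7 with no fixed point.
D(7) = 7! · (1 − 1/1! + 1/2! − ··· + (−1)^7/7!) = 1854.
P = 1854/5040 = 103/280 ≈ 0.3679.

0.3679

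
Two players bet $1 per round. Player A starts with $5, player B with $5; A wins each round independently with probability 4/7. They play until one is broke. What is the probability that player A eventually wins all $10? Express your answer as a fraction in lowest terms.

Let r = q/p = (3/7)/(4/7) = 3/4. The recurrence P(i) = p·P(i+1) + q·P(i−1) with P(0)=0, P(10)=1 gives P(i) = (1 − r^i)/(1 − r^10).
P(5) = (1 − (3/4)^5) / (1 − (3/4)^10) = 1024/1267.

1024/1267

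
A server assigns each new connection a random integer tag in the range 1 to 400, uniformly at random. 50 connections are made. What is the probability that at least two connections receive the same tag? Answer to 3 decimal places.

It's easier to compute the probability that all 50 are distinct.
P(all distinct) = 400/400 · 399/400 · ··· · 351/400 ≈ 0.041.
So the probability of at least one match is 1 − 0.041 = 0.959.

0.959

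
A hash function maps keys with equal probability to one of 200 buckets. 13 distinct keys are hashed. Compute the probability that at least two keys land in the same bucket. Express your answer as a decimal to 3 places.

0.329

It's easier to compute the probability that all 13 are distinct.
P(all distinct) = 200/200 · 199/200 · ··· · 188/200 ≈ 0.671.
So the probability of at least one match is 1 − 0.671 = 0.329.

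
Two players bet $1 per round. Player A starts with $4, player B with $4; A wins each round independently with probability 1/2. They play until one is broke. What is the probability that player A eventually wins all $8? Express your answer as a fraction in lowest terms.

1/2

With a fair step, P(i) = ½P(i−1) + ½P(i+1) with P(0)=0, P(8)=1 has the linear solution P(i) = i/8.
P(4) = 4/8 = 1/2.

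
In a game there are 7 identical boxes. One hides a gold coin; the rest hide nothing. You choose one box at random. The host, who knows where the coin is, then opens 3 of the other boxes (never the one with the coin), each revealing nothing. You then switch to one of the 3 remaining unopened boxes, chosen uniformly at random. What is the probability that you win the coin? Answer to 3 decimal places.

Your original box holds the coin with probability 1/7, so the other 6 collectively hold it with probability 6/7.
The host can always find 3 empty boxes to open, so the reveals don't change that 6/7; it is now spread over the 3 remaining unopened boxes.
P(win by switching) = (6/7) · (1/3) = 2/7 ≈ 0.286.

0.286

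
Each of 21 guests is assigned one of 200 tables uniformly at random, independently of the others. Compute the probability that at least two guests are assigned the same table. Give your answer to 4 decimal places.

0.6631

It's easier to compute the probability that all 21 are distinct.
P(all distinct) = 200/200 · 199/200 · ··· · 180/200 ≈ 0.3369.
So the probability of at least one match is 1 − 0.3369 = 0.6631.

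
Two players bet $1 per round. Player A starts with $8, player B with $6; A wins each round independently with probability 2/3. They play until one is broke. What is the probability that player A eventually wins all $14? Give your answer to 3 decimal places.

Let r = q/p = (1/3)/(2/3) = 1/2. The recurrence P(i) = p·P(i+1) + q·P(i−1) with P(0)=0, P(14)=1 gives P(i) = (1 − r^i)/(1 − r^14).
P(8) = (1 − (1/2)^8) / (1 − (1/2)^14) = 5440/5461 ≈ 0.996.

0.996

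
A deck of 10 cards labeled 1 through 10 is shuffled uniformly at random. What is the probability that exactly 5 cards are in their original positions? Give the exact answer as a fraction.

Choose which 5 of the 10 are fixed: C(10,5) = 252 ways.
The remaining 5 must have no fixed point: D(5) = 44.
P = 252·44/3628800 = 11/3600.

11/3600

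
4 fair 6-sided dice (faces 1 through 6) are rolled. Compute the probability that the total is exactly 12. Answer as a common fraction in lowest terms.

125/1296

There are 6^4 = 1296 equally likely outcomes.
The number of ordered 4-tuples from {1,…,6} summing to 12 is 125.
P(sum = 12) = 125/1296.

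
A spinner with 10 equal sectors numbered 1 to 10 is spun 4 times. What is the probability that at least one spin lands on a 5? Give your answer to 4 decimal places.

P(no spin lands on a 5) = (9/10)^4 ≈ 0.6561.
P(at least one) = 1 − 0.6561 = 0.3439.

0.3439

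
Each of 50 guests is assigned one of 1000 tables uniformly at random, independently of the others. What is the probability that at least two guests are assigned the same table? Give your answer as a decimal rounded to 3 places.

0.712

It's easier to compute the probability that all 50 are distinct.
P(all distinct) = 1000/1000 · 999/1000 · ··· · 951/1000 ≈ 0.288.
So the probability of at least one match is 1 − 0.288 = 0.712.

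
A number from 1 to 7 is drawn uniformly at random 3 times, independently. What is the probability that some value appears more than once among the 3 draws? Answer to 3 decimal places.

0.388

P(all 3 different) = 7/7 · 6/7 · ··· · 5/7 ≈ 0.612.
P(at least two equal) = 1 − 0.612 = 0.388.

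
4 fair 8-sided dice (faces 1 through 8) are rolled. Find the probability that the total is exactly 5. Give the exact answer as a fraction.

There are 8^4 = 4096 equally likely outcomes.
The number of ordered 4-tuples from {1,…,8} summing to 5 is 4.
P(sum = 5) = 4/4096 = 1/1024.

1/1024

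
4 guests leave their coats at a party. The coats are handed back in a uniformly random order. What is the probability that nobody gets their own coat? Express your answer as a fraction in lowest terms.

This is the derangement probability: permutations of 4 with no fixed point.
D(4) = 4! · (1 − 1/1! + 1/2! − ··· + (−1)^4/4!) = 9.
P = 9/24 = 3/8.

3/8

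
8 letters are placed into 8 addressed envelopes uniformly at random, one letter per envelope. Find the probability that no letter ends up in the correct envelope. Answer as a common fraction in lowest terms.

2119/5760

This is the derangement probability: permutations of 8 with no fixed point.
D(8) = 8! · (1 − 1/1! + 1/2! − ··· + (−1)^8/8!) = 14833.
P = 14833/40320 = 2119/5760.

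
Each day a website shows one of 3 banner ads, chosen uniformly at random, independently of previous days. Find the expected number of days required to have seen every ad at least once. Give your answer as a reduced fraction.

11/2

After i distinct types are collected, each trial gives a new one with probability (3−i)/3, so the expected wait for the next new type is 3/(3−i).
E = 3/3 + 3/2 + 3/1 = 11/2.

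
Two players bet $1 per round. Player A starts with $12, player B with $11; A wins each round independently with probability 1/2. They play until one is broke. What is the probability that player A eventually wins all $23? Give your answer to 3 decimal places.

0.522

With a fair step, P(i) = ½P(i−1) + ½P(i+1) with P(0)=0, P(23)=1 has the linear solution P(i) = i/23.
P(12) = 12/23 ≈ 0.522.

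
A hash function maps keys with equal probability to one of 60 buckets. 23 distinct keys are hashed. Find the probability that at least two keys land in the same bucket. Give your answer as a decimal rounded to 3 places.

0.992

It's easier to compute the probability that all 23 are distinct.
P(all distinct) = 60/60 · 59/60 · ··· · 38/60 ≈ 0.008.
So the probability of at least one match is 1 − 0.008 = 0.992.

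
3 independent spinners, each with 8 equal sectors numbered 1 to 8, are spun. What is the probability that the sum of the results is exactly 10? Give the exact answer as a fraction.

9/128

There are 8^3 = 512 equally likely outcomes.
The number of ordered 3-tuples from {1,…,8} summing to 10 is 36.
P(sum = 10) = 36/512 = 9/128.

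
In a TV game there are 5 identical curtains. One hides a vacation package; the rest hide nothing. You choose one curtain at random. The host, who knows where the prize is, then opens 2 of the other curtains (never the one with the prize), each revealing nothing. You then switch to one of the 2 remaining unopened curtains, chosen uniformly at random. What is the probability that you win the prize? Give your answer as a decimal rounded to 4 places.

0.4000

Your original curtain holds the prize with probability 1/5, so the other 4 collectively hold it with probability 4/5.
The host can always find 2 empty curtains to open, so the reveals don't change that 4/5; it is now spread over the 2 remaining unopened curtains.
P(win by switching) = (4/5) · (1/2) = 2/5 ≈ 0.4000.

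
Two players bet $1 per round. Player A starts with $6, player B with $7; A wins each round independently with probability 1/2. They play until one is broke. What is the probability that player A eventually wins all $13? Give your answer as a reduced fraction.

With a fair step, P(i) = ½P(i−1) + ½P(i+1) with P(0)=0, P(13)=1 has the linear solution P(i) = i/13.
P(6) = 6/13.

6/13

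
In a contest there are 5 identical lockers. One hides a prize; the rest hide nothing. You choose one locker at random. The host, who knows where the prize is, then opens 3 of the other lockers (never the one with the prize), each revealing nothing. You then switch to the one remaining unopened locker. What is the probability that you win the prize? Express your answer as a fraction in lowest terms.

4/5

Your original locker holds the prize with probability 1/5, so the other 4 collectively hold it with probability 4/5.
The host can always find 3 empty lockers to open, so the reveals don't change that 4/5; it is now spread over the 1 remaining unopened locker.
P(win by switching) = (4/5) · (1/1) = 4/5.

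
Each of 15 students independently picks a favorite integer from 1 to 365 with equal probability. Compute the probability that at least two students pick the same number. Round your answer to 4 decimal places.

0.2529

It's easier to compute the probability that all 15 are distinct.
P(all distinct) = 365/365 · 364/365 · ··· · 351/365 ≈ 0.7471.
So the probability of at least one match is 1 − 0.7471 = 0.2529.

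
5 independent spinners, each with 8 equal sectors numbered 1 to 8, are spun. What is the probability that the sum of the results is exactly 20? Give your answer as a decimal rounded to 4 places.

0.0679

There are 8^5 = 32768 equally likely outcomes.
The number of ordered 5-tuples from {1,…,8} summing to 20 is 2226.
P(sum = 20) = 2226/32768 = 1113/16384 ≈ 0.0679.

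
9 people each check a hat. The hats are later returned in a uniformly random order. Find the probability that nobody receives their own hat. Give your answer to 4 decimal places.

This is the derangement probability: permutations of 9 with no fixed point.
D(9) = 9! · (1 − 1/1! + 1/2! − ··· + (−1)^9/9!) = 133496.
P = 133496/362880 = 16687/45360 ≈ 0.3679.

0.3679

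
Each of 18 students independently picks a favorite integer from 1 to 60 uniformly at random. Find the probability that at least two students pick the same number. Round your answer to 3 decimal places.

It's easier to compute the probability that all 18 are distinct.
P(all distinct) = 60/60 · 59/60 · ··· · 43/60 ≈ 0.058.
So the probability of at least one match is 1 − 0.058 = 0.942.

0.942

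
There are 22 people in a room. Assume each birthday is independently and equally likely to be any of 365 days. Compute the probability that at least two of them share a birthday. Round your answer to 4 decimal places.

0.4757

It's easier to compute the probability that all 22 are distinct.
P(all distinct) = 365/365 · 364/365 · ··· · 344/365 ≈ 0.5243.
So the probability of at least one match is 1 − 0.5243 = 0.4757.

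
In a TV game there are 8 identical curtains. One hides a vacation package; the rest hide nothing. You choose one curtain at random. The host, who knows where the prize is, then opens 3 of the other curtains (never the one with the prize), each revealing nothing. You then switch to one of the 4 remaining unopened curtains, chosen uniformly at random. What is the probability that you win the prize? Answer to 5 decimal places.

Your original curtain holds the prize with probability 1/8, so the other 7 collectively hold it with probability 7/8.
The host can always find 3 empty curtains to open, so the reveals don't change that 7/8; it is now spread over the 4 remaining unopened curtains.
P(win by switching) = (7/8) · (1/4) = 7/32 ≈ 0.21875.

0.21875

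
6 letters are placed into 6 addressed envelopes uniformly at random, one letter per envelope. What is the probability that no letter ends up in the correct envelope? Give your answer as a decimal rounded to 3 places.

This is the derangement probability: permutations of 6 with no fixed point.
D(6) = 6! · (1 − 1/1! + 1/2! − ··· + (−1)^6/6!) = 265.
P = 265/720 = 53/144 ≈ 0.368.

0.368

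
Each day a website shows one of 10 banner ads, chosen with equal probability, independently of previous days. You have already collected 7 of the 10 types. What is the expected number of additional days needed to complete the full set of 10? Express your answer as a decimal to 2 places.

18.33

Starting from 7 distinct types, each trial gives a new one with probability (10−i)/10 when i types are held, so the wait for the next new type is 10/(10−i).
E = 10/3 + 10/2 + 10/1 = 55/3 ≈ 18.33.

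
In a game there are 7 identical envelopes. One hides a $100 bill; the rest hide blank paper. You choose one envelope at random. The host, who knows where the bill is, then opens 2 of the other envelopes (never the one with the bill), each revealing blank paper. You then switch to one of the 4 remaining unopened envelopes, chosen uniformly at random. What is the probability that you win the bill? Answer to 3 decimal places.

0.214

Your original envelope holds the bill with probability 1/7, so the other 6 collectively hold it with probability 6/7.
The host can always find 2 empty envelopes to open, so the reveals don't change that 6/7; it is now spread over the 4 remaining unopened envelopes.
P(win by switching) = (6/7) · (1/4) = 3/14 ≈ 0.214.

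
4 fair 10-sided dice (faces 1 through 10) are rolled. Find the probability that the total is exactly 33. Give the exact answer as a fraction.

There are 10^4 = 10000 equally likely outcomes.
The number of ordered 4-tuples from {1,…,10} summing to 33 is 120.
P(sum = 33) = 120/10000 = 3/250.

3/250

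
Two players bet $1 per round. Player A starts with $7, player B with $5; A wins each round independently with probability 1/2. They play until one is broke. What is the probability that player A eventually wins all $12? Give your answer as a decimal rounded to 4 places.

With a fair step, P(i) = ½P(i−1) + ½P(i+1) with P(0)=0, P(12)=1 has the linear solution P(i) = i/12.
P(7) = 7/12 ≈ 0.5833.

0.5833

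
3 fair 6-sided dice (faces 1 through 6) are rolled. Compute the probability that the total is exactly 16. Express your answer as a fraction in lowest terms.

1/36

There are 6^3 = 216 equally likely outcomes.
The number of ordered 3-tuples from {1,…,6} summing to 16 is 6.
P(sum = 16) = 6/216 = 1/36.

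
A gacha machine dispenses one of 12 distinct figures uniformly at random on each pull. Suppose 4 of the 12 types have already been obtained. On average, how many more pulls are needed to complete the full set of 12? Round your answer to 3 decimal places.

Starting from 4 distinct types, each trial gives a new one with probability (12−i)/12 when i types are held, so the wait for the next new type is 12/(12−i).
E = 12/8 + 12/7 + 12/6 + 12/5 + 12/4 + 12/3 + 12/2 + 12/1 = 2283/70 ≈ 32.614.

32.614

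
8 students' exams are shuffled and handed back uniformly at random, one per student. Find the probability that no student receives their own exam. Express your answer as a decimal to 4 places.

0.3679

This is the derangement probability: permutations of 8 with no fixed point.
D(8) = 8! · (1 − 1/1! + 1/2! − ··· + (−1)^8/8!) = 14833.
P = 14833/40320 = 2119/5760 ≈ 0.3679.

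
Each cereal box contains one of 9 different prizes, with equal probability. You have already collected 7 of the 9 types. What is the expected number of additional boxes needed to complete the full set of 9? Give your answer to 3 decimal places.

Starting from 7 distinct types, each trial gives a new one with probability (9−i)/9 when i types are held, so the wait for the next new type is 9/(9−i).
E = 9/2 + 9/1 = 27/2 ≈ 13.500.

13.500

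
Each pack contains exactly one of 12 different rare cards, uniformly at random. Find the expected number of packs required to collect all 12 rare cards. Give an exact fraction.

86021/2310

After i distinct types are collected, each trial gives a new one with probability (12−i)/12, so the expected wait for the next new type is 12/(12−i).
E = 12/12 + 12/11 + 12/10 + 12/9 + 12/8 + 12/7 + 12/6 + 12/5 + 12/4 + 12/3 + 12/2 + 12/1 = 86021/2310.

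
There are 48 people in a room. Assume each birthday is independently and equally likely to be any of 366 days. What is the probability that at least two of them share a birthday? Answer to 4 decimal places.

0.9602

It's easier to compute the probability that all 48 are distinct.
P(all distinct) = 366/366 · 365/366 · ··· · 319/366 ≈ 0.0398.
So the probability of at least one match is 1 − 0.0398 = 0.9602.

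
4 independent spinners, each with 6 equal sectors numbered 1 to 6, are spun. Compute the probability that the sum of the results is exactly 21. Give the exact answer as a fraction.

There are 6^4 = 1296 equally likely outcomes.
The number of ordered 4-tuples from {1,…,6} summing to 21 is 20.
P(sum = 21) = 20/1296 = 5/324.

5/324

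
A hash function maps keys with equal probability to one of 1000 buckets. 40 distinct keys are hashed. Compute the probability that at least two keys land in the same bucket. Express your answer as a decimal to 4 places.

0.5464

It's easier to compute the probability that all 40 are distinct.
P(all distinct) = 1000/1000 · 999/1000 · ··· · 961/1000 ≈ 0.4536.
So the probability of at least one match is 1 − 0.4536 = 0.5464.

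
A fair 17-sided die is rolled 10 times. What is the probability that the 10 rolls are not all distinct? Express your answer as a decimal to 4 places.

0.9650

P(all 10 different) = 17/17 · 16/17 · ··· · 8/17 ≈ 0.0350.
P(at least two equal) = 1 − 0.0350 = 0.9650.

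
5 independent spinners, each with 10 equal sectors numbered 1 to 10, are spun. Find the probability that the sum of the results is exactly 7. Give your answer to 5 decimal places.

0.00015

There are 10^5 = 100000 equally likely outcomes.
The number of ordered 5-tuples from {1,…,10} summing to 7 is 15.
P(sum = 7) = 15/100000 = 3/20000 ≈ 0.00015.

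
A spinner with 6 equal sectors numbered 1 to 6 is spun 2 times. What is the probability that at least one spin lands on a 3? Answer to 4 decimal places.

P(no spin lands on a 3) = (5/6)^2 ≈ 0.6944.
P(at least one) = 1 − 0.6944 = 0.3056.

0.3056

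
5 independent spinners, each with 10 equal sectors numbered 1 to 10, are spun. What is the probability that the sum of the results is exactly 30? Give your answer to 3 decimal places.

0.056

There are 10^5 = 100000 equally likely outcomes.
The number of ordered 5-tuples from {1,…,10} summing to 30 is 5631.
P(sum = 30) = 5631/100000 ≈ 0.056.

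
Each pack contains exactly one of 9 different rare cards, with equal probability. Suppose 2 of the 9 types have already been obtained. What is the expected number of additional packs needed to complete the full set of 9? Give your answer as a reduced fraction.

Starting from 2 distinct types, each trial gives a new one with probability (9−i)/9 when i types are held, so the wait for the next new type is 9/(9−i).
E = 9/7 + 9/6 + 9/5 + 9/4 + 9/3 + 9/2 + 9/1 = 3267/140.

3267/140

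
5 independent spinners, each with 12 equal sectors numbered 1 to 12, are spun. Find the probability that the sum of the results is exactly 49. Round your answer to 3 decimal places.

There are 12^5 = 248832 equally likely outcomes.
The number of ordered 5-tuples from {1,…,12} summing to 49 is 1365.
P(sum = 49) = 1365/248832 = 455/82944 ≈ 0.005.

0.005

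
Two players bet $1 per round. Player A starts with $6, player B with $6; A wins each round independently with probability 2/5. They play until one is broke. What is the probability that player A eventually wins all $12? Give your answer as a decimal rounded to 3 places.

Let r = q/p = (3/5)/(2/5) = 3/2. The recurrence P(i) = p·P(i+1) + q·P(i−1) with P(0)=0, P(12)=1 gives P(i) = (1 − r^i)/(1 − r^12).
P(6) = (1 − (3/2)^6) / (1 − (3/2)^12) = 64/793 ≈ 0.081.

0.081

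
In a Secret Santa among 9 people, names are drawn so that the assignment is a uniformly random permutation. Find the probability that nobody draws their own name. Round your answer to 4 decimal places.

This is the derangement probability: permutations of 9 with no fixed point.
D(9) = 9! · (1 − 1/1! + 1/2! − ··· + (−1)^9/9!) = 133496.
P = 133496/362880 = 16687/45360 ≈ 0.3679.

0.3679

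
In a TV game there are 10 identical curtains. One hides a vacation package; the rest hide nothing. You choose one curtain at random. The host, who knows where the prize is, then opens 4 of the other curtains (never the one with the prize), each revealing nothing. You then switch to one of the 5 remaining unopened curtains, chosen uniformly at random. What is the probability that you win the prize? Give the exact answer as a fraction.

9/50

Your original curtain holds the prize with probability 1/10, so the other 9 collectively hold it with probability 9/10.
The host can always find 4 empty curtains to open, so the reveals don't change that 9/10; it is now spread over the 5 remaining unopened curtains.
P(win by switching) = (9/10) · (1/5) = 9/50.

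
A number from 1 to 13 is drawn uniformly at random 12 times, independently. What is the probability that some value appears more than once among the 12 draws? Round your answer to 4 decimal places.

P(all 12 different) = 13/13 · 12/13 · ··· · 2/13 ≈ 0.0003.
P(at least two equal) = 1 − 0.0003 = 0.9997.

0.9997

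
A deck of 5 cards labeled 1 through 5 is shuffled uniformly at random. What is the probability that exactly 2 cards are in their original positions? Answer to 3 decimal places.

Choose which 2 of the 5 are fixed: C(5,2) = 10 ways.
The remaining 3 must have no fixed point: D(3) = 2.
P = 10·2/120 = 1/6 ≈ 0.167.

0.167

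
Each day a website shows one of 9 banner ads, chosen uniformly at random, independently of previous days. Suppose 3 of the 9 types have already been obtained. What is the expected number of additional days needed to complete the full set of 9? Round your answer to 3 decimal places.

Starting from 3 distinct types, each trial gives a new one with probability (9−i)/9 when i types are held, so the wait for the next new type is 9/(9−i).
E = 9/6 + 9/5 + 9/4 + 9/3 + 9/2 + 9/1 = 441/20 ≈ 22.050.

22.050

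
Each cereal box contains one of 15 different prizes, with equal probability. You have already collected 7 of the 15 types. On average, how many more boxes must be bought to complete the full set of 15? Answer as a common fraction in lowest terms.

Starting from 7 distinct types, each trial gives a new one with probability (15−i)/15 when i types are held, so the wait for the next new type is 15/(15−i).
E = 15/8 + 15/7 + 15/6 + 15/5 + 15/4 + 15/3 + 15/2 + 15/1 = 2283/56.

2283/56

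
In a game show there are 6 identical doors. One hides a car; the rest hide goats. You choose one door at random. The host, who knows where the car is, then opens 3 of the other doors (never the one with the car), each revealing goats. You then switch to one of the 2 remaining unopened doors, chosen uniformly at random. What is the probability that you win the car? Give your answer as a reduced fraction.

Your original door holds the car with probability 1/6, so the other 5 collectively hold it with probability 5/6.
The host can always find 3 empty doors to open, so the reveals don't change that 5/6; it is now spread over the 2 remaining unopened doors.
P(win by switching) = (5/6) · (1/2) = 5/12.

5/12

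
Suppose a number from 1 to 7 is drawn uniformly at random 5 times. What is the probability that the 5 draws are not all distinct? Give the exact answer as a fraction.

P(all 5 different) = 7/7 · 6/7 · ··· · 3/7 = 360/2401.
P(at least two equal) = 1 − 360/2401 = 2041/2401.

2041/2401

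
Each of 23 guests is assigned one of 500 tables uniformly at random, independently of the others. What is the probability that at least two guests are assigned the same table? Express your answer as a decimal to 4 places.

It's easier to compute the probability that all 23 are distinct.
P(all distinct) = 500/500 · 499/500 · ··· · 478/500 ≈ 0.5982.
So the probability of at least one match is 1 − 0.5982 = 0.4018.

0.4018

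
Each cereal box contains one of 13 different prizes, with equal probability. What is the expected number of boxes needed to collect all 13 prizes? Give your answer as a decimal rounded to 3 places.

After i distinct types are collected, each trial gives a new one with probability (13−i)/13, so the expected wait for the next new type is 13/(13−i).
E = 13/13 + 13/12 + 13/11 + 13/10 + 13/9 + 13/8 + 13/7 + 13/6 + 13/5 + 13/4 + 13/3 + 13/2 + 13/1 = 1145993/27720 ≈ 41.342.

41.342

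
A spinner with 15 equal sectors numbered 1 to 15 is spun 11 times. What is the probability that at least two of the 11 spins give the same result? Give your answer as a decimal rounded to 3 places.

0.994

P(all 11 different) = 15/15 · 14/15 · ··· · 5/15 ≈ 0.006.
P(at least two equal) = 1 − 0.006 = 0.994.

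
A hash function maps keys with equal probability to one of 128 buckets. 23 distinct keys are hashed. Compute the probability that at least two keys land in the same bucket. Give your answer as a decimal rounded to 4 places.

0.8780

It's easier to compute the probability that all 23 are distinct.
P(all distinct) = 128/128 · 127/128 · ··· · 106/128 ≈ 0.1220.
So the probability of at least one match is 1 − 0.1220 = 0.8780.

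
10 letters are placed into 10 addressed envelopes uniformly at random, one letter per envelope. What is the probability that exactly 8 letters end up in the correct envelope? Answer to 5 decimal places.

Choose which 8 of the 10 are fixed: C(10,8) = 45 ways.
The remaining 2 must have no fixed point: D(2) = 1.
P = 45·1/3628800 = 1/80640 ≈ 0.00001.

0.00001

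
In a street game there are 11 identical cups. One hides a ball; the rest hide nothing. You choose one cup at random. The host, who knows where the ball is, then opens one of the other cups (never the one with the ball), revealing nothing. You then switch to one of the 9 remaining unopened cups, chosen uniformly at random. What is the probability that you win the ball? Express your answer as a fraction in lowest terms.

10/99

Your original cup holds the ball with probability 1/11, so the other 10 collectively hold it with probability 10/11.
The host can always find an empty cup to open, so this doesn't change that 10/11; it is now spread over the 9 remaining unopened cups.
P(win by switching) = (10/11) · (1/9) = 10/99.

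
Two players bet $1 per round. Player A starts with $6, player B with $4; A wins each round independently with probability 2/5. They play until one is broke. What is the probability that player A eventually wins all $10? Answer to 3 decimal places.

Let r = q/p = (3/5)/(2/5) = 3/2. The recurrence P(i) = p·P(i+1) + q·P(i−1) with P(0)=0, P(10)=1 gives P(i) = (1 − r^i)/(1 − r^10).
P(6) = (1 − (3/2)^6) / (1 − (3/2)^10) = 2128/11605 ≈ 0.183.

0.183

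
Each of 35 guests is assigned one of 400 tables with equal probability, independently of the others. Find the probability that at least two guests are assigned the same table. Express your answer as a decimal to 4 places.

It's easier to compute the probability that all 35 are distinct.
P(all distinct) = 400/400 · 399/400 · ··· · 366/400 ≈ 0.2161.
So the probability of at least one match is 1 − 0.2161 = 0.7839.

0.7839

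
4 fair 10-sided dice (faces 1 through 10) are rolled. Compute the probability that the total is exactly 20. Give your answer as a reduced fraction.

There are 10^4 = 10000 equally likely outcomes.
The number of ordered 4-tuples from {1,…,10} summing to 20 is 633.
P(sum = 20) = 633/10000.

633/10000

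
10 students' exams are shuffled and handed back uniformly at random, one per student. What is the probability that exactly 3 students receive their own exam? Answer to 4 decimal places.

0.0613

Choose which 3 of the 10 are fixed: C(10,3) = 120 ways.
The remaining 7 must have no fixed point: D(7) = 1854.
P = 120·1854/3628800 = 103/1680 ≈ 0.0613.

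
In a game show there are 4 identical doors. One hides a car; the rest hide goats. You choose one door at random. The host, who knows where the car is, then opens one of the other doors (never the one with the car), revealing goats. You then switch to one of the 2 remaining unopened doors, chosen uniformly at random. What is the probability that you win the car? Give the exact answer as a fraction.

3/8

Your original door holds the car with probability 1/4, so the other 3 collectively hold it with probability 3/4.
The host can always find an empty door to open, so this doesn't change that 3/4; it is now spread over the 2 remaining unopened doors.
P(win by switching) = (3/4) · (1/2) = 3/8.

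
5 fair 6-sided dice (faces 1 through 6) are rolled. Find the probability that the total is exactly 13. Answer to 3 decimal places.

There are 6^5 = 7776 equally likely outcomes.
The number of ordered 5-tuples from {1,…,6} summing to 13 is 420.
P(sum = 13) = 420/7776 = 35/648 ≈ 0.054.

0.054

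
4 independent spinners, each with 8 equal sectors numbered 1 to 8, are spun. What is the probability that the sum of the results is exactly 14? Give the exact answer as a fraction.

123/2048

There are 8^4 = 4096 equally likely outcomes.
The number of ordered 4-tuples from {1,…,8} summing to 14 is 246.
P(sum = 14) = 246/4096 = 123/2048.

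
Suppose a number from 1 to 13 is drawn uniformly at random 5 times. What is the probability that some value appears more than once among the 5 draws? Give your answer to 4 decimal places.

P(all 5 different) = 13/13 · 12/13 · ··· · 9/13 ≈ 0.4160.
P(at least two equal) = 1 − 0.4160 = 0.5840.

0.5840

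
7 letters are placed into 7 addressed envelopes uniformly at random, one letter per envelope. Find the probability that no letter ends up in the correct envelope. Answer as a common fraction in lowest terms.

103/280

This is the derangement probability: permutations of 7 with no fixed point.
D(7) = 7! · (1 − 1/1! + 1/2! − ··· + (−1)^7/7!) = 1854.
P = 1854/5040 = 103/280.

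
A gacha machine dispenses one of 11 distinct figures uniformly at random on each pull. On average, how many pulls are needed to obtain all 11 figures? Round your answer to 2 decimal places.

After i distinct types are collected, each trial gives a new one with probability (11−i)/11, so the expected wait for the next new type is 11/(11−i).
E = 11/11 + 11/10 + 11/9 + 11/8 + 11/7 + 11/6 + 11/5 + 11/4 + 11/3 + 11/2 + 11/1 = 83711/2520 ≈ 33.22.

33.22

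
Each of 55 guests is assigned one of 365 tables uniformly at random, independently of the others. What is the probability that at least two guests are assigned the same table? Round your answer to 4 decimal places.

0.9863

It's easier to compute the probability that all 55 are distinct.
P(all distinct) = 365/365 · 364/365 · ··· · 311/365 ≈ 0.0137.
So the probability of at least one match is 1 − 0.0137 = 0.9863.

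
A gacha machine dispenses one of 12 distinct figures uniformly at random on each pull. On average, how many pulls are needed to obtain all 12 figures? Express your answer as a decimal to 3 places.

37.239

After i distinct types are collected, each trial gives a new one with probability (12−i)/12, so the expected wait for the next new type is 12/(12−i).
E = 12/12 + 12/11 + 12/10 + 12/9 + 12/8 + 12/7 + 12/6 + 12/5 + 12/4 + 12/3 + 12/2 + 12/1 = 86021/2310 ≈ 37.239.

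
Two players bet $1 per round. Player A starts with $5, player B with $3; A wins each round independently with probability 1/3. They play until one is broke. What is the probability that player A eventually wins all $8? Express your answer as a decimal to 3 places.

Let r = q/p = (2/3)/(1/3) = 2. The recurrence P(i) = p·P(i+1) + q·P(i−1) with P(0)=0, P(8)=1 gives P(i) = (1 − r^i)/(1 − r^8).
P(5) = (1 − (2)^5) / (1 − (2)^8) = 31/255 ≈ 0.122.

0.122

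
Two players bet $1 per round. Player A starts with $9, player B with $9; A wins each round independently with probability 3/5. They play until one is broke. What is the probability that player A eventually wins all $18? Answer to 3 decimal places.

0.975

Let r = q/p = (2/5)/(3/5) = 2/3. The recurrence P(i) = p·P(i+1) + q·P(i−1) with P(0)=0, P(18)=1 gives P(i) = (1 − r^i)/(1 − r^18).
P(9) = (1 − (2/3)^9) / (1 − (2/3)^18) = 19683/20195 ≈ 0.975.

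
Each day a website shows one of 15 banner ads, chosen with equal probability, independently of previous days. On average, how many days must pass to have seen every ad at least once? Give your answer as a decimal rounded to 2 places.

49.77

After i distinct types are collected, each trial gives a new one with probability (15−i)/15, so the expected wait for the next new type is 15/(15−i).
E = 15/15 + 15/14 + 15/13 + 15/12 + 15/11 + 15/10 + 15/9 + 15/8 + 15/7 + 15/6 + 15/5 + 15/4 + 15/3 + 15/2 + 15/1 = 1195757/24024 ≈ 49.77.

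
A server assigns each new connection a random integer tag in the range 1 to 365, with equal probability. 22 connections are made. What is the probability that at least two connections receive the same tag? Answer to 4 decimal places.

0.4757

It's easier to compute the probability that all 22 are distinct.
P(all distinct) = 365/365 · 364/365 · ··· · 344/365 ≈ 0.5243.
So the probability of at least one match is 1 − 0.5243 = 0.4757.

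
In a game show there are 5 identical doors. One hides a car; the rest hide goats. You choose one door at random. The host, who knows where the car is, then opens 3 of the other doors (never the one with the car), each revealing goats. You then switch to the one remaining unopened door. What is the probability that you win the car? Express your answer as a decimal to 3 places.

Your original door holds the car with probability 1/5, so the other 4 collectively hold it with probability 4/5.
The host can always find 3 empty doors to open, so the reveals don't change that 4/5; it is now spread over the 1 remaining unopened door.
P(win by switching) = (4/5) · (1/1) = 4/5 ≈ 0.800.

0.800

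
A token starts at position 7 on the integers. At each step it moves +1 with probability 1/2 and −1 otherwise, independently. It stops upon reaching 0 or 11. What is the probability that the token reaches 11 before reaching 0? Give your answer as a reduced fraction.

With a fair step, P(i) = ½P(i−1) + ½P(i+1) with P(0)=0, P(11)=1 has the linear solution P(i) = i/11.
P(7) = 7/11.

7/11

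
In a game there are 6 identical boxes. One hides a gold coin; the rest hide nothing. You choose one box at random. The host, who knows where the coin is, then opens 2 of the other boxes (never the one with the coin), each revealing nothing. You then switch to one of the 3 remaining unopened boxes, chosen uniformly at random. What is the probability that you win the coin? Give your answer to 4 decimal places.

0.2778

Your original box holds the coin with probability 1/6, so the other 5 collectively hold it with probability 5/6.
The host can always find 2 empty boxes to open, so the reveals don't change that 5/6; it is now spread over the 3 remaining unopened boxes.
P(win by switching) = (5/6) · (1/3) = 5/18 ≈ 0.2778.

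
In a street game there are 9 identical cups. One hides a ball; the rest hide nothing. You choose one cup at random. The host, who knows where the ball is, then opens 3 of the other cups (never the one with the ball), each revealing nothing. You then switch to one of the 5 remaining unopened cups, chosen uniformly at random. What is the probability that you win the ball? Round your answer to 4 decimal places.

0.1778

Your original cup holds the ball with probability 1/9, so the other 8 collectively hold it with probability 8/9.
The host can always find 3 empty cups to open, so the reveals don't change that 8/9; it is now spread over the 5 remaining unopened cups.
P(win by switching) = (8/9) · (1/5) = 8/45 ≈ 0.1778.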